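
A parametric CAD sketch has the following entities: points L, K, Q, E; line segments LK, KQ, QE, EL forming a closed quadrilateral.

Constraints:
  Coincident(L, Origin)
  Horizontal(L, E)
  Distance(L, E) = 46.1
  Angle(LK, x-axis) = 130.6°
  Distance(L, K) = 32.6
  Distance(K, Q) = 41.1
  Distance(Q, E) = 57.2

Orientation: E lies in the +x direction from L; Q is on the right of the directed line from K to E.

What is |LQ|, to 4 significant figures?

17.23

Checks: |KQ| = 41.10 ✓; |QE| = 57.20 ✓.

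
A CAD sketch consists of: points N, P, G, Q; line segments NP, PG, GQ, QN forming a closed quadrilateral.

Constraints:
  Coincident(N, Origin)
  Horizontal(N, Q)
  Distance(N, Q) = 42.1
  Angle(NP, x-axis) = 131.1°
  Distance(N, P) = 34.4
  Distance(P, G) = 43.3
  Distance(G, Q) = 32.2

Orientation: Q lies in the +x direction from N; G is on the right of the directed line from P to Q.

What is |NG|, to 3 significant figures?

10.3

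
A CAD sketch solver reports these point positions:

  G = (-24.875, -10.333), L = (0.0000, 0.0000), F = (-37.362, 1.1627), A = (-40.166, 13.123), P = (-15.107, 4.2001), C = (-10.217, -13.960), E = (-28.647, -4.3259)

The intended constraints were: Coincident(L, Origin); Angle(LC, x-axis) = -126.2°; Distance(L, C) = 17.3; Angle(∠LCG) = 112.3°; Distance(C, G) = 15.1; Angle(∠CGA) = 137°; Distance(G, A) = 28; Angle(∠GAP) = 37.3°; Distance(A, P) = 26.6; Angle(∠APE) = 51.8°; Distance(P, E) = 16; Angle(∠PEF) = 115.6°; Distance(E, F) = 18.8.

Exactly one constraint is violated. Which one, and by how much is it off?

Distance(E, F) = 18.8 — off by 8.50.

L = (0.00, 0.00) ✓; LC at -126.2° ✓; |LC| = 17.30 ✓; ∠LCG = 112.3° ✓; |CG| = 15.10 ✓; ∠CGA = 137.0° ✓; |GA| = 28.00 ✓; ∠GAP = 37.30° ✓; |AP| = 26.60 ✓; ∠APE = 51.80° ✓; |PE| = 16.00 ✓; ∠PEF = 115.6° ✓; |EF| = 10.30 ✗.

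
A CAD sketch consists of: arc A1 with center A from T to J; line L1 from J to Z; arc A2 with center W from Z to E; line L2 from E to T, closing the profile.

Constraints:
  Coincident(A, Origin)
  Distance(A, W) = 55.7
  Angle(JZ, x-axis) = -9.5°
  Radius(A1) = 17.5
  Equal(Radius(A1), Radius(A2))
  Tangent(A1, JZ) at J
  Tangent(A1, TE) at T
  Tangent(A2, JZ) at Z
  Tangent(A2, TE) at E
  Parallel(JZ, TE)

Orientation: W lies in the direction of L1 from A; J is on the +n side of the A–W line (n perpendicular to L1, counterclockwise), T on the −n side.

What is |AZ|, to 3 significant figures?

58.4

The slot axis is L1's direction at -9.5°, so u = (cos -9.5°, sin -9.5°) = (0.986, -0.165) and n = (−sin -9.5°, cos -9.5°) = (0.165, 0.986). A is at the origin and W lies 55.7 along u from A, so W = 55.7·u = (54.9, -9.19). Tangency of A1 to both parallel lines with radius 17.5 puts J and T at A ± 17.5·n: J = (2.89, 17.3), T = (-2.89, -17.3). Equal radii place Z and E the same way about W: Z = W + 17.5·n = (57.8, 8.07), E = W − 17.5·n = (52.0, -26.5). Then |AZ| = |Z − A| = 58.4.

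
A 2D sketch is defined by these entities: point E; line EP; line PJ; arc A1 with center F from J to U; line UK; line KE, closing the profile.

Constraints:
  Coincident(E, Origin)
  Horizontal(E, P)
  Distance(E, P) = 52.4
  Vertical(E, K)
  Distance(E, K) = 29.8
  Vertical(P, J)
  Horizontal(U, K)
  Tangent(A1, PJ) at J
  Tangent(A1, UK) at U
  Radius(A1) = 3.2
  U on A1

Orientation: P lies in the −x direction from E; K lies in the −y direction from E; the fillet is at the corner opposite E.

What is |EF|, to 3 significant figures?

55.9

E and K share the same x with |EK| = 29.8 and K on the −y side, so K = (0.00, -29.8). The virtual corner opposite E is at (-52.4, -29.8). Tangency of A1 to PJ means the radius FJ is perpendicular to PJ and A1 meets UK tangentially, so FU is at right angles to UK, with radius 3.2, so the center F sits 3.2 in from both sides at F = (-49.2, -26.6). Then |EF| = |F − E| = 55.9.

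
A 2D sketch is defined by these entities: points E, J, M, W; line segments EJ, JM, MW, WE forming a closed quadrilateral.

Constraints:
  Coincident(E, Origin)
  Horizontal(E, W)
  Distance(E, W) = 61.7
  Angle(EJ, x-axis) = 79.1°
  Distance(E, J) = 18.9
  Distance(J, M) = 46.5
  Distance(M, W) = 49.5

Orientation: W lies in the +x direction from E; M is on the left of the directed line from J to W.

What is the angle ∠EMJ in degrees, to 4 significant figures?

12.34°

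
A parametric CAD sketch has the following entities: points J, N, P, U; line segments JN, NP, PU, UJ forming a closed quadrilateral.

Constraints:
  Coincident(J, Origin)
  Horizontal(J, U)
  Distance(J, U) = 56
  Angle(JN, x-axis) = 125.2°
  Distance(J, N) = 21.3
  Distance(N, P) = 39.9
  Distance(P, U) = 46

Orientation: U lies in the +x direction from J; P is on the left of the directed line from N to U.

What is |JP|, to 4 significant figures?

41.26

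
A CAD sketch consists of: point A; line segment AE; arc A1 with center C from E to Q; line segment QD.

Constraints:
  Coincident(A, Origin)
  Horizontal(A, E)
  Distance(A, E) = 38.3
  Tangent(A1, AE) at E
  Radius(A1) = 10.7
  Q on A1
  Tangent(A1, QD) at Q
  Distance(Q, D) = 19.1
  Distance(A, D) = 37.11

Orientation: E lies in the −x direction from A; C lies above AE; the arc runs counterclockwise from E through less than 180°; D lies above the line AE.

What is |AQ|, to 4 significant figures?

29.15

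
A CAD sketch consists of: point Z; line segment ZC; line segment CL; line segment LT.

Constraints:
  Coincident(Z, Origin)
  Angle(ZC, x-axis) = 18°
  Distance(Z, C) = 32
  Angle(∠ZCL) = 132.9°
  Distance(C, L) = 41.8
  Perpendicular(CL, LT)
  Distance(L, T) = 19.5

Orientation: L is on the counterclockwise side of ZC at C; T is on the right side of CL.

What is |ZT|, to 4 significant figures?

76.73

Z is at the origin; ZC runs at 18.0° with length 32.0, so C = 32.0·(cos 18.0°, sin 18.0°) = (30.43, 9.889). ∠ZCL = 132.9°, so CL runs at 18.0° + (180° − 132.9°) = 65.10° from the x-axis; with |CL| = 41.8, L = C + 41.8·(cos 65.10°, sin 65.10°) = (48.03, 47.80). CL is perpendicular to LT; with |LT| = 19.5 on the right of CL, T = L + 19.5·(0.9070, -0.4210) = (65.72, 39.59). Then |ZT| = |T − Z| = 76.73.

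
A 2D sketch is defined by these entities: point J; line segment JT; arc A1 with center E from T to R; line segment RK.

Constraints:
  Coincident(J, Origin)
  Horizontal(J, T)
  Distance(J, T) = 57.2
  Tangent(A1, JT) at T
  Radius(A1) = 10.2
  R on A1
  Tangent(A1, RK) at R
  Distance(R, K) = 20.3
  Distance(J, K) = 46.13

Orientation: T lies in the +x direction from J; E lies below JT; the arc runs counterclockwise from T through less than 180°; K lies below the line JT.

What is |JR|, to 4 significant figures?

48.34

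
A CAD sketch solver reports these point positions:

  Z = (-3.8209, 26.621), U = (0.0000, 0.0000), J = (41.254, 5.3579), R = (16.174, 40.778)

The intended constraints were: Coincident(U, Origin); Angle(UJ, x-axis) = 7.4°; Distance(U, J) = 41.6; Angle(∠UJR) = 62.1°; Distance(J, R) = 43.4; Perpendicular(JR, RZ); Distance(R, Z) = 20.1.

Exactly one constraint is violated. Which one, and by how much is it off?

Distance(R, Z) = 20.1 — off by 4.40.

U = (0.00, 0.00) ✓; UJ at 7.400° ✓; |UJ| = 41.60 ✓; ∠UJR = 62.10° ✓; |JR| = 43.40 ✓; ∠(JR, RZ) = 90.00° ✓; |RZ| = 24.50 ✗.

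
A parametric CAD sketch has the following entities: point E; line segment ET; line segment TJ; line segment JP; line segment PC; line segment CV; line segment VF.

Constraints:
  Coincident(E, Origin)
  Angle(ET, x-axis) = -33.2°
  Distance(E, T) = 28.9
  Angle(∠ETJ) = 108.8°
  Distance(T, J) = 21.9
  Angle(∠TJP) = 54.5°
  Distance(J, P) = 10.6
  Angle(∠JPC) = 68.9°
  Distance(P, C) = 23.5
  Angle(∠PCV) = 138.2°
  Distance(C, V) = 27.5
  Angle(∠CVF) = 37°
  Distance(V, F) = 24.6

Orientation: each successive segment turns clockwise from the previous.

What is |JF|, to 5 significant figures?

16.921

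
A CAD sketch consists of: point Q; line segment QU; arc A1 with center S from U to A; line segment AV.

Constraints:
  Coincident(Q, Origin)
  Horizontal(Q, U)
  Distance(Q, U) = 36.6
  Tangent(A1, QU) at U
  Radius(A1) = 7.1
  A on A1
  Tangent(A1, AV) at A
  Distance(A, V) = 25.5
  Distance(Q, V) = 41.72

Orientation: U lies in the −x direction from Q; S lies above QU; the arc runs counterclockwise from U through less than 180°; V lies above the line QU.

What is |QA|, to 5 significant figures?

30.220

Q is at the origin; Q and U share the same y with |QU| = 36.6 and U on the −x side, so U = (-36.600, 0.0000). Tangency of A1 to QU means the radius SU is perpendicular to QU, so S = U + (0, 7.1) = (-36.600, 7.1000). Since SA ⟂ AV (tangency), |SV| = √(7.1² + 25.5²) = 26.470 regardless of where A sits on A1. So V lies on both circle(Q, 41.72) and circle(S, 26.470); the above-QU intersection is V = (-27.030, 31.779). A is the foot of the tangent from V: A = (-29.534, 6.4027).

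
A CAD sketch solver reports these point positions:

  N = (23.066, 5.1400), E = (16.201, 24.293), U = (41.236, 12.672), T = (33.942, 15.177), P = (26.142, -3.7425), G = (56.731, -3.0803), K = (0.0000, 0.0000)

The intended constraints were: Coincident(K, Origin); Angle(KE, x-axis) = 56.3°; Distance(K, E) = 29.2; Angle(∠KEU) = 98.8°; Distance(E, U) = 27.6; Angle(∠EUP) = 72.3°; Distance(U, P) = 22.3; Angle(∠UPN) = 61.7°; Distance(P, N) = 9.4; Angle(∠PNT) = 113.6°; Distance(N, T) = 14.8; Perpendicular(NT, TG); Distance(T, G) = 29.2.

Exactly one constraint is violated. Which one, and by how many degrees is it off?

Perpendicular(NT, TG) — off by 8.60°.

K = (0.00, 0.00) ✓; KE at 56.30° ✓; |KE| = 29.20 ✓; ∠KEU = 98.80° ✓; |EU| = 27.60 ✓; ∠EUP = 72.30° ✓; |UP| = 22.30 ✓; ∠UPN = 61.70° ✓; |PN| = 9.400 ✓; ∠PNT = 113.6° ✓; |NT| = 14.80 ✓; ∠(NT, TG) = 81.40° ✗; |TG| = 29.20 ✓.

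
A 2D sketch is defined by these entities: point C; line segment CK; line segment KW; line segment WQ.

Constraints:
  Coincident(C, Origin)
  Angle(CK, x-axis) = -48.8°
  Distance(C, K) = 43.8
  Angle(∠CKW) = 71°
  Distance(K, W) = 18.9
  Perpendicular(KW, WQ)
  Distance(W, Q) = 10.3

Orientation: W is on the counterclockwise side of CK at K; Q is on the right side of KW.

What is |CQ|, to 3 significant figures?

51.9

C is at the origin; CK runs at -48.8° with length 43.8, so K = 43.8·(cos -48.8°, sin -48.8°) = (28.9, -33.0). ∠CKW = 71.0°, so KW runs at -48.8° + (180° − 71.0°) = 60.2° from the x-axis; with |KW| = 18.9, W = K + 18.9·(cos 60.2°, sin 60.2°) = (38.2, -16.6). KW ⟂ WQ; with |WQ| = 10.3 on the right of KW, Q = W + 10.3·(0.868, -0.497) = (47.2, -21.7). Then |CQ| = |Q − C| = 51.9.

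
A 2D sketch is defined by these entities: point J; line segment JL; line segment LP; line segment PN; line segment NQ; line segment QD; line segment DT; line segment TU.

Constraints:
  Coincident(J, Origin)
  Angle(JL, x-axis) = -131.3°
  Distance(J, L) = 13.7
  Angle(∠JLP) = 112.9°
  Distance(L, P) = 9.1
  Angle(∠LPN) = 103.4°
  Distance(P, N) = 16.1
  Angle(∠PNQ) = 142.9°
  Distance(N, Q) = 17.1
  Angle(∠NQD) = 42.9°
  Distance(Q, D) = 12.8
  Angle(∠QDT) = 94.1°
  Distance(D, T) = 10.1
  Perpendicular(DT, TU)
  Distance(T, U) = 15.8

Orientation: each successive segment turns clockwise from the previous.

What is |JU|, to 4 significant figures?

28.36

J is at the origin; JL runs at -131.3° with length 13.7, so L = (-9.042, -10.29). ∠JLP = 112.9° gives LP at 161.6° from the x-axis; with |LP| = 9.1, P = (-17.68, -7.420). ∠LPN = 103.4° gives PN at 85.00° from the x-axis; with |PN| = 16.1, N = (-16.27, 8.619). ∠PNQ = 142.9° gives NQ at 47.90° from the x-axis; with |NQ| = 17.1, Q = (-4.809, 21.31). ∠NQD = 42.9° gives QD at -89.20° from the x-axis; with |QD| = 12.8, D = (-4.631, 8.508). ∠QDT = 94.1° gives DT at -175.1° from the x-axis; with |DT| = 10.1, T = (-14.69, 7.645). The perpendicularity gives TU at right angles to DT, so TU runs at 94.90°; with |TU| = 15.8, U = (-16.04, 23.39). Then |JU| = |U − J| = 28.36.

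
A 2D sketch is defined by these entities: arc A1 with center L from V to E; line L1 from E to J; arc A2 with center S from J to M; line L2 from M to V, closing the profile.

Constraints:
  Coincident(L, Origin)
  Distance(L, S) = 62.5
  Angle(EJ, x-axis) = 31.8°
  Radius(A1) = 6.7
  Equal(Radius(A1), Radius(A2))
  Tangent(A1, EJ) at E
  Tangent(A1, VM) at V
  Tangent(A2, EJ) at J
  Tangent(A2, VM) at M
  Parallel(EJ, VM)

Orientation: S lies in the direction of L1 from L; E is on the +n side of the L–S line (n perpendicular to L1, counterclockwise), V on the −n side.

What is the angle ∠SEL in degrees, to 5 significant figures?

83.881°

L is at the origin and S lies 62.5 along u from L, so S = 62.5·u = (53.118, 32.935). Tangency of A1 to both parallel lines with radius 6.7 puts E and V at L ± 6.7·n: E = (-3.5306, 5.6943), V = (3.5306, -5.6943). Then cos ∠SEL = ES·EL / (|ES||EL|), giving 83.881°.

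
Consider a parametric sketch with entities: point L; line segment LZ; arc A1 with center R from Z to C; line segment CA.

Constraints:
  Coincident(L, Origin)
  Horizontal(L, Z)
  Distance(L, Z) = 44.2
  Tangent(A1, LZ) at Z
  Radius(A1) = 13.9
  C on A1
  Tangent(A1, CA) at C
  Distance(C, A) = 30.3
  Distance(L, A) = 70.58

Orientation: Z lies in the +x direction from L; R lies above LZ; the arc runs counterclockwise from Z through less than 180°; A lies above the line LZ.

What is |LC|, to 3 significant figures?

60.1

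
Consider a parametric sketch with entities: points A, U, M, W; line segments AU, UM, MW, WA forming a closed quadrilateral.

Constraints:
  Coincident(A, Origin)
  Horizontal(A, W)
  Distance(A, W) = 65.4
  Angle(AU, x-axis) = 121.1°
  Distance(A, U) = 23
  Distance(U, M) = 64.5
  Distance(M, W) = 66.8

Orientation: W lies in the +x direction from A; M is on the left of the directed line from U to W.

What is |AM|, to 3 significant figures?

71.6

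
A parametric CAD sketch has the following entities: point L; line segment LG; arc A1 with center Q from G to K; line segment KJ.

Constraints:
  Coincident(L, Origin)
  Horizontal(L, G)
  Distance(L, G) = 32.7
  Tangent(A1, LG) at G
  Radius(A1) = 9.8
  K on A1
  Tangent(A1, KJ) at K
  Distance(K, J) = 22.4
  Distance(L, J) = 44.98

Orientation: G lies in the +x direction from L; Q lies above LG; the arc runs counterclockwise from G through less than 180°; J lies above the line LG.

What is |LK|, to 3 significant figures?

43.7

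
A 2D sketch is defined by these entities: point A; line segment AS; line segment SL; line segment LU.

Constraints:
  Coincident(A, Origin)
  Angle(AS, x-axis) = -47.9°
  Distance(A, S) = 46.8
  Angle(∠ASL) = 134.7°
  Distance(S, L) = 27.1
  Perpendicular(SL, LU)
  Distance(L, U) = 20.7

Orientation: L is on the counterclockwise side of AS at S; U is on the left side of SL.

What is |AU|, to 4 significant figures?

61.32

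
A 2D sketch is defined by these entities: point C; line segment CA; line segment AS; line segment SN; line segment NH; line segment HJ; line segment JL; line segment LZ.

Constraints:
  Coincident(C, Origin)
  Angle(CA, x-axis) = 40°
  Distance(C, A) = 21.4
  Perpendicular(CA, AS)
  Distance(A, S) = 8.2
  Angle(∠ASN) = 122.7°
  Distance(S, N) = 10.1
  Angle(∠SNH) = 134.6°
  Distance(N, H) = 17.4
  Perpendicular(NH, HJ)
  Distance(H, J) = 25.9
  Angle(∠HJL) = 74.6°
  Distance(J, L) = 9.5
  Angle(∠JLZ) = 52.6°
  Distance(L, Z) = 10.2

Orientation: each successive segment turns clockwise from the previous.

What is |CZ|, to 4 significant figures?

6.769

C is at the origin; CA runs at 40.0° with length 21.4, so A = (16.39, 13.76). The perpendicularity gives AS at right angles to CA, so AS runs at -50.00°; with |AS| = 8.2, S = (21.66, 7.474). ∠ASN = 122.7° gives SN at -107.3° from the x-axis; with |SN| = 10.1, N = (18.66, -2.169). ∠SNH = 134.6° gives NH at -152.7° from the x-axis; with |NH| = 17.4, H = (3.199, -10.15). NH is perpendicular to HJ, so HJ runs at 117.3°; with |HJ| = 25.9, J = (-8.680, 12.87). ∠HJL = 74.6° gives JL at 11.90° from the x-axis; with |JL| = 9.5, L = (0.6156, 14.82). ∠JLZ = 52.6° gives LZ at -115.5° from the x-axis; with |LZ| = 10.2, Z = (-3.776, 5.618). Then |CZ| = |Z − C| = 6.769.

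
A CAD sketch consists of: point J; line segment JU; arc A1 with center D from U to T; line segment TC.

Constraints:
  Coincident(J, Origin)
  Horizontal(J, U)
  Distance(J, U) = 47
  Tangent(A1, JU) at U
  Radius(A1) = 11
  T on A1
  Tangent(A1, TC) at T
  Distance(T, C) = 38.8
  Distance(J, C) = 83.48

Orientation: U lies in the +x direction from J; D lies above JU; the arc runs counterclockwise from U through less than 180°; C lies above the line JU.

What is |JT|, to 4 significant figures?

57.64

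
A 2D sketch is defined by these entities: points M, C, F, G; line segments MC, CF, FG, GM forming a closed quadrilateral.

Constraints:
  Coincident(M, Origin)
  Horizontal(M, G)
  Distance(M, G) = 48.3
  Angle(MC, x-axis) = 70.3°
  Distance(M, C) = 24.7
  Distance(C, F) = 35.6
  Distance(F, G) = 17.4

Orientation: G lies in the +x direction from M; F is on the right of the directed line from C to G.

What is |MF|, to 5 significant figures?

31.586

Checks: |CF| = 35.60 ✓; |FG| = 17.40 ✓.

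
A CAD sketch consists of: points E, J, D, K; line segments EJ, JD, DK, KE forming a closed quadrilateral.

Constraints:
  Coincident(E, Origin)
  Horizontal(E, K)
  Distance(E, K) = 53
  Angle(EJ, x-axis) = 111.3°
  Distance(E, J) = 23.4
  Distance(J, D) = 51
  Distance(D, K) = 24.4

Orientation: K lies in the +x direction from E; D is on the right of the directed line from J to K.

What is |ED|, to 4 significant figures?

32.70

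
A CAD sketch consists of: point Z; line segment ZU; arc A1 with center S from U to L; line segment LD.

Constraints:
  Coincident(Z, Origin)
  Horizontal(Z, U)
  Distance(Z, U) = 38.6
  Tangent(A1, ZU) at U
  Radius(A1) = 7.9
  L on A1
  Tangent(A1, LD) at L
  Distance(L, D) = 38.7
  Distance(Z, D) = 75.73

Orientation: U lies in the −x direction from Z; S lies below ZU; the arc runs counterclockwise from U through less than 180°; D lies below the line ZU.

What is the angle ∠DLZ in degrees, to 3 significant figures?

129°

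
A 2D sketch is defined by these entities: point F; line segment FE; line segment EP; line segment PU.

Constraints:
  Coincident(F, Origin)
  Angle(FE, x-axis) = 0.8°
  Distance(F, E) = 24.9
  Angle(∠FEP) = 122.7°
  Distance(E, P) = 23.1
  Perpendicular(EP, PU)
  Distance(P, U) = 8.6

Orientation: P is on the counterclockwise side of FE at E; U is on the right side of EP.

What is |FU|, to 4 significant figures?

47.00

F is at the origin; FE runs at 0.8° with length 24.9, so E = 24.9·(cos 0.8°, sin 0.8°) = (24.90, 0.3477). ∠FEP = 122.7°, so EP runs at 0.8° + (180° − 122.7°) = 58.10° from the x-axis; with |EP| = 23.1, P = E + 23.1·(cos 58.10°, sin 58.10°) = (37.10, 19.96). The perpendicularity gives PU at right angles to EP; with |PU| = 8.6 on the right of EP, U = P + 8.6·(0.8490, -0.5284) = (44.41, 15.41). Then |FU| = |U − F| = 47.00.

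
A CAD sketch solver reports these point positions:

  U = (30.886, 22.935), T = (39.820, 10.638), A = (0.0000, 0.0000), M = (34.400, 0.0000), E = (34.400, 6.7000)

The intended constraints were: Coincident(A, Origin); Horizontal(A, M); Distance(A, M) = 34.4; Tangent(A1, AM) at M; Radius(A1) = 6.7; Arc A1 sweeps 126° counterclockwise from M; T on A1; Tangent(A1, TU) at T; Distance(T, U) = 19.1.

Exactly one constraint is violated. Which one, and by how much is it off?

Distance(T, U) = 19.1 — off by 3.90.

A = (0.00, 0.00) ✓; A.y = 0.00, M.y = 0.00 ✓; |AM| = 34.40 ✓; ∠(EM, MA) = 90.00° ✓; |EM| = 6.700 ✓; bearing(E→T) − bearing(E→M) = 126.0° ✓; |ET| = 6.700 ✓; ∠(ET, TU) = 90.00° ✓; |TU| = 15.20 ✗.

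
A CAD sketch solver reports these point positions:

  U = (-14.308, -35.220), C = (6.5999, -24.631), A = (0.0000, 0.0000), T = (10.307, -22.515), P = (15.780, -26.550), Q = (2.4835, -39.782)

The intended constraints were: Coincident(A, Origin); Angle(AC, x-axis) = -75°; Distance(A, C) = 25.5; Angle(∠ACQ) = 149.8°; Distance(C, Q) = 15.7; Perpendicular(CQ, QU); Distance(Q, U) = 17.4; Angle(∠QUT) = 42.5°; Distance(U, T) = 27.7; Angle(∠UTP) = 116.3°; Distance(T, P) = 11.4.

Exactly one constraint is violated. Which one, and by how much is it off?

Distance(T, P) = 11.4 — off by 4.60.

A = (0.00, 0.00) ✓; AC at -75.00° ✓; |AC| = 25.50 ✓; ∠ACQ = 149.8° ✓; |CQ| = 15.70 ✓; ∠(CQ, QU) = 90.00° ✓; |QU| = 17.40 ✓; ∠QUT = 42.50° ✓; |UT| = 27.70 ✓; ∠UTP = 116.3° ✓; |TP| = 6.800 ✗.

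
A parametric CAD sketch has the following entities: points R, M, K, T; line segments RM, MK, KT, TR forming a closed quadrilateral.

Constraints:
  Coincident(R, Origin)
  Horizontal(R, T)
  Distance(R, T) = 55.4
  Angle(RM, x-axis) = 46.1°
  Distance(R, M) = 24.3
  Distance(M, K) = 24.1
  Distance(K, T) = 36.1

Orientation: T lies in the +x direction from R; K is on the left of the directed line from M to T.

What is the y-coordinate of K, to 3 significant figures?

31.0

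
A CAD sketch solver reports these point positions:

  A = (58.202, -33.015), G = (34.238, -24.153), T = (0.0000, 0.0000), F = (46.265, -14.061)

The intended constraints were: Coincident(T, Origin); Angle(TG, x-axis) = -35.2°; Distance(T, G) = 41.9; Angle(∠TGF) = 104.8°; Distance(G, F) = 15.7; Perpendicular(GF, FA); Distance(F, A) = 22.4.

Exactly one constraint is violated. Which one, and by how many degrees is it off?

Perpendicular(GF, FA) — off by 7.80°.

T = (0.00, 0.00) ✓; TG at -35.20° ✓; |TG| = 41.90 ✓; ∠TGF = 104.8° ✓; |GF| = 15.70 ✓; ∠(GF, FA) = 97.80° ✗; |FA| = 22.40 ✓.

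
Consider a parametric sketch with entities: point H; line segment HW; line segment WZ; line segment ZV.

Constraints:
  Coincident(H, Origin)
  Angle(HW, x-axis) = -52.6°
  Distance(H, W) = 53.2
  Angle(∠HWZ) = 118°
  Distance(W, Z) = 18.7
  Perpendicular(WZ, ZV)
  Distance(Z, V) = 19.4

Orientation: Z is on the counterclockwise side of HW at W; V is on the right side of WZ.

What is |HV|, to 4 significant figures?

79.45

H is at the origin; HW runs at -52.6° with length 53.2, so W = 53.2·(cos -52.6°, sin -52.6°) = (32.31, -42.26). ∠HWZ = 118.0°, so WZ runs at -52.6° + (180° − 118.0°) = 9.400° from the x-axis; with |WZ| = 18.7, Z = W + 18.7·(cos 9.400°, sin 9.400°) = (50.76, -39.21). WZ is perpendicular to ZV; with |ZV| = 19.4 on the right of WZ, V = Z + 19.4·(0.1633, -0.9866) = (53.93, -58.35). Then |HV| = |V − H| = 79.45.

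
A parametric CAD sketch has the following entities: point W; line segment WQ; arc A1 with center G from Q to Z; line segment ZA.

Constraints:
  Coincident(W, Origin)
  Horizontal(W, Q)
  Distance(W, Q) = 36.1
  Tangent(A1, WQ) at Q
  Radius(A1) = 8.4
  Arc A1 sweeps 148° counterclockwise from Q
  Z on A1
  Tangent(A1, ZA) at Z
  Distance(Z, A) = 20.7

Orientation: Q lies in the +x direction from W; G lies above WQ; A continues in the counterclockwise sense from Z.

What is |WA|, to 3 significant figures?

35.1

W is at the origin; W and Q share the same y with |WQ| = 36.1 and Q on the +x side, so Q = (36.1, 0.00). A1 meets WQ tangentially, so GQ is at right angles to WQ, so G = Q + (0, 8.4) = (36.1, 8.40). On A1, Q sits at bearing -90° from G; a 148° counterclockwise sweep puts Z at bearing 58°, so Z = G + 8.4·(cos 58°, sin 58°) = (40.6, 15.5). A1 meets ZA tangentially, so GZ is at right angles to ZA, so ZA runs along (−sin 58°, cos 58°); with |ZA| = 20.7, A = (23.0, 26.5). Then |WA| = |A − W| = 35.1.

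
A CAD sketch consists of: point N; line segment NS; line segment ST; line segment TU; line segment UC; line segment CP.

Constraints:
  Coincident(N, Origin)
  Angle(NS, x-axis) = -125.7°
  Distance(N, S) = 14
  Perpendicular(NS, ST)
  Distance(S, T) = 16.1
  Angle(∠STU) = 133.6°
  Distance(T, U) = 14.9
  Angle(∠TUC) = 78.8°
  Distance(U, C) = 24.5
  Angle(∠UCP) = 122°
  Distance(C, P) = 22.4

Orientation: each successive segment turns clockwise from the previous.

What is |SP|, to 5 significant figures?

20.331

∠TUC = 78.8° gives UC at -3.3000° from the x-axis; with |UC| = 24.5, C = (1.1673, 11.374). ∠UCP = 122.0° gives CP at -61.300° from the x-axis; with |CP| = 22.4, P = (11.924, -8.2740). Then |SP| = |P − S| = 20.331.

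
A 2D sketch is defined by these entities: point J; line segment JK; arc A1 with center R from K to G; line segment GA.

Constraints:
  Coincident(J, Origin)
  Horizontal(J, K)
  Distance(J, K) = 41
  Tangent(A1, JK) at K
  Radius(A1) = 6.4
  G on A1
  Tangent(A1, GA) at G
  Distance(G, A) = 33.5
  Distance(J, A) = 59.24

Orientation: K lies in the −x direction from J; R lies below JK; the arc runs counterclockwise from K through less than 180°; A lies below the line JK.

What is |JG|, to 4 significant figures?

47.89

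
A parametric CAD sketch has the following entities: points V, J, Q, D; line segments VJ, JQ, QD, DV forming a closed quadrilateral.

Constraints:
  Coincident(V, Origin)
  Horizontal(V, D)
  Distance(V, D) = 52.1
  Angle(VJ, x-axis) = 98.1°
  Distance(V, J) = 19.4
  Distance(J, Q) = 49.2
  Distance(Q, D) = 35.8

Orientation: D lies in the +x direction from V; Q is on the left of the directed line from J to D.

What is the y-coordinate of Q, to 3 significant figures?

34.9

V is at the origin; V and D share the same y with |VD| = 52.1 and D in +x, so D = (52.1, 0). VJ runs at 98.1° with |VJ| = 19.4, so J = (-2.73, 19.2). Q is determined by |JQ| = 49.2 and |QD| = 35.8 together: it lies at the intersection of circle(J, 49.2) and circle(D, 35.8). With |JD| = 58.1, the foot of the radical line on JD is 38.9 from J and the perpendicular offset is √(49.2² − 38.9²) = 30.2. Taking the left-of-JD solution: Q = (43.9, 34.9).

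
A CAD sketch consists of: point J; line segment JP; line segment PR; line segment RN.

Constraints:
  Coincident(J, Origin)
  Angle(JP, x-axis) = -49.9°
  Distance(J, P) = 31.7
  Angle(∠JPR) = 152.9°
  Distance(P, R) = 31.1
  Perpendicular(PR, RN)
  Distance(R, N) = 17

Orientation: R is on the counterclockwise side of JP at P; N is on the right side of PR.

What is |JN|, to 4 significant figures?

67.14

J is at the origin; JP runs at -49.9° with length 31.7, so P = 31.7·(cos -49.9°, sin -49.9°) = (20.42, -24.25). ∠JPR = 152.9°, so PR runs at -49.9° + (180° − 152.9°) = -22.80° from the x-axis; with |PR| = 31.1, R = P + 31.1·(cos -22.80°, sin -22.80°) = (49.09, -36.30). The perpendicularity gives RN at right angles to PR; with |RN| = 17.0 on the right of PR, N = R + 17.0·(-0.3875, -0.9219) = (42.50, -51.97). Then |JN| = |N − J| = 67.14.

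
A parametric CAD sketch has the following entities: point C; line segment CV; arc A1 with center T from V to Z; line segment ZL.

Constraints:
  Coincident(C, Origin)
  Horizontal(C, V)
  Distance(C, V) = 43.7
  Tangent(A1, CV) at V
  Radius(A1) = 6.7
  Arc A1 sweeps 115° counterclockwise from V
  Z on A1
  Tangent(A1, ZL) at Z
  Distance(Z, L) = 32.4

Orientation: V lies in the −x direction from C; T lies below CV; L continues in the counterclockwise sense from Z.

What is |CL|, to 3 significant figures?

53.1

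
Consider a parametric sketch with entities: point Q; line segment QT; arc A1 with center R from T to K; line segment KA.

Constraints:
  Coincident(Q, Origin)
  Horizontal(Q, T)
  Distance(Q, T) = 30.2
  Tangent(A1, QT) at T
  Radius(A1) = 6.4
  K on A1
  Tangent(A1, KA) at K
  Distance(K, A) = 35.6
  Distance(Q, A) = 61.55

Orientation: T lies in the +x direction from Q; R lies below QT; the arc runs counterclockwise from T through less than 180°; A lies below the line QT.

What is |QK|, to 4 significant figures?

27.53

Q is at the origin; Q and T share the same y with |QT| = 30.2 and T on the +x side, so T = (30.20, 0.000). Since A1 is tangent to QT there, RT ⟂ QT, so R = T + (0, -6.4) = (30.20, -6.400). Since RK ⟂ KA (tangency), |RA| = √(6.4² + 35.6²) = 36.17 regardless of where K sits on A1. So A lies on both circle(Q, 61.55) and circle(R, 36.17); the below-QT intersection is A = (48.92, -37.35). K is the foot of the tangent from A: K = (25.40, -10.63).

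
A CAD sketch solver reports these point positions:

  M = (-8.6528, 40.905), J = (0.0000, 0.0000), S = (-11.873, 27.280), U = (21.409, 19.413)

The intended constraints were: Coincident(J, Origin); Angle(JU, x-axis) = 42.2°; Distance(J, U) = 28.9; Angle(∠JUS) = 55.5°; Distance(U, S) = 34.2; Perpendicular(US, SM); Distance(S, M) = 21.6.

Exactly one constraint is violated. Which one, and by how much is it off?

Distance(S, M) = 21.6 — off by 7.60.

J = (0.00, 0.00) ✓; JU at 42.20° ✓; |JU| = 28.90 ✓; ∠JUS = 55.50° ✓; |US| = 34.20 ✓; ∠(US, SM) = 90.00° ✓; |SM| = 14.00 ✗.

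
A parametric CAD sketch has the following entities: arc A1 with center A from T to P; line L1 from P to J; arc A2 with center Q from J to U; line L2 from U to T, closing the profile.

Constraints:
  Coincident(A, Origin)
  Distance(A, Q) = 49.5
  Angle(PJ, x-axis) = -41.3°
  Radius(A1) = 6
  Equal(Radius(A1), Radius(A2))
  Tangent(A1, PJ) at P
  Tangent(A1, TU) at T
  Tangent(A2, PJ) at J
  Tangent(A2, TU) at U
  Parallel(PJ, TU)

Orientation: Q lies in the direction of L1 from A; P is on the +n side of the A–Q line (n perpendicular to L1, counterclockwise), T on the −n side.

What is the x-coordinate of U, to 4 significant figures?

33.23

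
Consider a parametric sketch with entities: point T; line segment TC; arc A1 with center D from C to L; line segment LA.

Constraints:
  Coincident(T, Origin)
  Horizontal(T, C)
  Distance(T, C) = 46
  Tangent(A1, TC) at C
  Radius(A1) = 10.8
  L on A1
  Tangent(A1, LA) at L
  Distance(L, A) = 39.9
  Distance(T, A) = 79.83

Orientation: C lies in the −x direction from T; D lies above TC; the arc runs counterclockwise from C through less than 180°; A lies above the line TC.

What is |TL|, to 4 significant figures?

41.76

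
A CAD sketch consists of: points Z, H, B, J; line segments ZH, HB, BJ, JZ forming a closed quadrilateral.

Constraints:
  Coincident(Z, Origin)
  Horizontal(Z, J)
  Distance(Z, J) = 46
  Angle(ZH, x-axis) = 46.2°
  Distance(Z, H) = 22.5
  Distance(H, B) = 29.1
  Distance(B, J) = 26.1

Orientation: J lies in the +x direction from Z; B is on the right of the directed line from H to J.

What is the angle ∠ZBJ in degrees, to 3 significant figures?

125°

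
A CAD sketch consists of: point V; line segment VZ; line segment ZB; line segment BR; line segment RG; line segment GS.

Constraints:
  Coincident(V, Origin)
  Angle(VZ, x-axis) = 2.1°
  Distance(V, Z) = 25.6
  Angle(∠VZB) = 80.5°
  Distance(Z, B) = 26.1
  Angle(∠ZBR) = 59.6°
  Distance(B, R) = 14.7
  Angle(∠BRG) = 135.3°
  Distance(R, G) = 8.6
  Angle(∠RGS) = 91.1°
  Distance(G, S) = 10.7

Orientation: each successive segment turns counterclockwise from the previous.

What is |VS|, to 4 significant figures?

20.89

V is at the origin; VZ runs at 2.1° with length 25.6, so Z = (25.58, 0.9381). ∠VZB = 80.5° gives ZB at 101.6° from the x-axis; with |ZB| = 26.1, B = (20.33, 26.50). ∠ZBR = 59.6° gives BR at -138.0° from the x-axis; with |BR| = 14.7, R = (9.410, 16.67). ∠BRG = 135.3° gives RG at -93.30° from the x-axis; with |RG| = 8.6, G = (8.915, 8.083). ∠RGS = 91.1° gives GS at -4.400° from the x-axis; with |GS| = 10.7, S = (19.58, 7.262). Then |VS| = |S − V| = 20.89.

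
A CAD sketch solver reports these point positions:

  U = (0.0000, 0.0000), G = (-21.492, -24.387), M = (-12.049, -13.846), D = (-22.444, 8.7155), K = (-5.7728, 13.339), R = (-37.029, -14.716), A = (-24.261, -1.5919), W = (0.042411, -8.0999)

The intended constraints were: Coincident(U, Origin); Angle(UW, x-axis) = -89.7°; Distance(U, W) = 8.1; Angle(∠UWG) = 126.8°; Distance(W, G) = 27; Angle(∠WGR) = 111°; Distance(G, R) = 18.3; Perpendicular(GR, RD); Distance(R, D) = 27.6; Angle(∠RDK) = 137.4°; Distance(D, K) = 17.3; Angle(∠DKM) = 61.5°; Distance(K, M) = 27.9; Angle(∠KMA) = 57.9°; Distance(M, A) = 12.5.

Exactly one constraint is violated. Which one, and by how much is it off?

Distance(M, A) = 12.5 — off by 4.80.

U = (0.00, 0.00) ✓; UW at -89.70° ✓; |UW| = 8.100 ✓; ∠UWG = 126.8° ✓; |WG| = 27.00 ✓; ∠WGR = 111.0° ✓; |GR| = 18.30 ✓; ∠(GR, RD) = 90.00° ✓; |RD| = 27.60 ✓; ∠RDK = 137.4° ✓; |DK| = 17.30 ✓; ∠DKM = 61.50° ✓; |KM| = 27.90 ✓; ∠KMA = 57.90° ✓; |MA| = 17.30 ✗.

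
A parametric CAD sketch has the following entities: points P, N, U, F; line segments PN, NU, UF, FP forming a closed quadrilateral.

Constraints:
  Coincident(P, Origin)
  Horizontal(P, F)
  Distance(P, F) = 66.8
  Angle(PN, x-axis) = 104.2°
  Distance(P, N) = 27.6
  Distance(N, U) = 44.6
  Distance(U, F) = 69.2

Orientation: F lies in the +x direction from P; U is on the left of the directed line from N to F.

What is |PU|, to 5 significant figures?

62.303

P is at the origin; P and F share the same y with |PF| = 66.8 and F in +x, so F = (66.8, 0). PN runs at 104.2° with |PN| = 27.6, so N = (-6.7705, 26.757). U is determined by |NU| = 44.6 and |UF| = 69.2 together: it lies at the intersection of circle(N, 44.6) and circle(F, 69.2). With |NF| = 78.285, the foot of the radical line on NF is 21.262 from N and the perpendicular offset is √(44.6² − 21.262²) = 39.205. Taking the left-of-NF solution: U = (26.611, 56.334).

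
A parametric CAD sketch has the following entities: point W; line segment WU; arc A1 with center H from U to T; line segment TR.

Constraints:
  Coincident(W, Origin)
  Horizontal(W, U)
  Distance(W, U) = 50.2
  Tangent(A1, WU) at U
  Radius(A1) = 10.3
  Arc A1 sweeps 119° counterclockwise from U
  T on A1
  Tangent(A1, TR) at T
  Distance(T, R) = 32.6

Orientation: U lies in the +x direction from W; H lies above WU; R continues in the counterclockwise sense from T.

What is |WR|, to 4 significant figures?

61.67

W is at the origin; WU is horizontal with |WU| = 50.2 and U on the +x side, so U = (50.20, 0.000). The tangent condition forces HU to be normal to WU, so H = U + (0, 10.3) = (50.20, 10.30). On A1, U sits at bearing -90° from H; a 119° counterclockwise sweep puts T at bearing 29°, so T = H + 10.3·(cos 29°, sin 29°) = (59.21, 15.29). Since A1 is tangent to TR there, HT ⟂ TR, so TR runs along (−sin 29°, cos 29°); with |TR| = 32.6, R = (43.40, 43.81). Then |WR| = |R − W| = 61.67.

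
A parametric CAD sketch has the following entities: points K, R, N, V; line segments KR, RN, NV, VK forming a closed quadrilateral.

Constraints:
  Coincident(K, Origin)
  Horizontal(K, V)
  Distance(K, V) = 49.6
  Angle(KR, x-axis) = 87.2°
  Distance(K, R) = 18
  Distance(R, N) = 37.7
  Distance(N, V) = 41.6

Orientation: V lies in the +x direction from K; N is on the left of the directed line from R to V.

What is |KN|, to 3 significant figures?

50.2

Checks: |RN| = 37.70 ✓; |NV| = 41.60 ✓.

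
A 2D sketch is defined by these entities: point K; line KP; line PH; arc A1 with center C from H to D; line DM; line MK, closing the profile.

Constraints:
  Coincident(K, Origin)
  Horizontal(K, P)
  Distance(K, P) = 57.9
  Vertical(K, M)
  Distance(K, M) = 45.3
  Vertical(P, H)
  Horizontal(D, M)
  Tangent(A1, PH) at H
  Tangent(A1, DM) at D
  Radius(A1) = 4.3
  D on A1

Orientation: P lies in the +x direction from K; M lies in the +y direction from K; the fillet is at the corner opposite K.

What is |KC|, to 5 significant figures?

67.483

K is at the origin; K and P share the same y with |KP| = 57.9 and P on the +x side, so P = (57.900, 0.0000). K and M share the same x with |KM| = 45.3 and M on the +y side, so M = (0.0000, 45.300). The virtual corner opposite K is at (57.900, 45.300). A1 meets PH tangentially, so CH is at right angles to PH and the tangent condition forces CD to be normal to DM, with radius 4.3, so the center C sits 4.3 in from both sides at C = (53.600, 41.000). Then |KC| = |C − K| = 67.483.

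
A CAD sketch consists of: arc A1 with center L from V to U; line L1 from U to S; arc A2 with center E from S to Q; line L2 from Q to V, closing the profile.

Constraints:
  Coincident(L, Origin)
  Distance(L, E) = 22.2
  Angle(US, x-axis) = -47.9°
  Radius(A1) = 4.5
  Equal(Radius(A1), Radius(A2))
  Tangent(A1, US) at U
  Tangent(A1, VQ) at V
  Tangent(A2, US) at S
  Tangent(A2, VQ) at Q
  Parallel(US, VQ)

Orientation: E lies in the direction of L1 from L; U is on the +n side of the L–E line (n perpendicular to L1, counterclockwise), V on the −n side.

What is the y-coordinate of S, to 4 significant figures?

-13.45

The slot axis is L1's direction at -47.9°, so u = (cos -47.9°, sin -47.9°) = (0.6704, -0.7420) and n = (−sin -47.9°, cos -47.9°) = (0.7420, 0.6704). L is at the origin and E lies 22.2 along u from L, so E = 22.2·u = (14.88, -16.47). Tangency of A1 to both parallel lines with radius 4.5 puts U and V at L ± 4.5·n: U = (3.339, 3.017), V = (-3.339, -3.017). Equal radii place S and Q the same way about E: S = E + 4.5·n = (18.22, -13.45), Q = E − 4.5·n = (11.54, -19.49). So S.y = -13.45.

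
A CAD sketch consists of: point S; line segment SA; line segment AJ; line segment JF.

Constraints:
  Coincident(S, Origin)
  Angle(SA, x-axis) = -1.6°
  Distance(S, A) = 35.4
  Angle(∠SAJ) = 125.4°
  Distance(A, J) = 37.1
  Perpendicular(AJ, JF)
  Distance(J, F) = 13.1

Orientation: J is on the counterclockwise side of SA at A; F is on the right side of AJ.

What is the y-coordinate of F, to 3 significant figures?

20.8

S is at the origin; SA runs at -1.6° with length 35.4, so A = 35.4·(cos -1.6°, sin -1.6°) = (35.4, -0.988). ∠SAJ = 125.4°, so AJ runs at -1.6° + (180° − 125.4°) = 53.0° from the x-axis; with |AJ| = 37.1, J = A + 37.1·(cos 53.0°, sin 53.0°) = (57.7, 28.6). The perpendicularity gives JF at right angles to AJ; with |JF| = 13.1 on the right of AJ, F = J + 13.1·(0.799, -0.602) = (68.2, 20.8). So F.y = 20.8.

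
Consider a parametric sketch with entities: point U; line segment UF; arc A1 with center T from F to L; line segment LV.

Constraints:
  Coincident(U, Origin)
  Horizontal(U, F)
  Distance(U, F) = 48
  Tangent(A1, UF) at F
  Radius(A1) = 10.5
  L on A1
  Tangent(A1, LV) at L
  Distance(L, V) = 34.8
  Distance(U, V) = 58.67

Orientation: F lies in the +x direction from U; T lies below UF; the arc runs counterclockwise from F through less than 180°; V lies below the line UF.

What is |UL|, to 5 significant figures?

38.930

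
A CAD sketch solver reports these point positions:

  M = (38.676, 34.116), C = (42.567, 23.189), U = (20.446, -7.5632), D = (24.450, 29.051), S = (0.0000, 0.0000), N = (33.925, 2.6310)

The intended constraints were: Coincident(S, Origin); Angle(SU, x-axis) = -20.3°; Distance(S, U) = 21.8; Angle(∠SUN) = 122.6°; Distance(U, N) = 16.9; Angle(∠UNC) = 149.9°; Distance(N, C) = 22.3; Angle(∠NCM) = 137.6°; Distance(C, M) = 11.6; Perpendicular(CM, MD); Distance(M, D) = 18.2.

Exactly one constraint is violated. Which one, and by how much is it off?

Distance(M, D) = 18.2 — off by 3.10.

S = (0.00, 0.00) ✓; SU at -20.30° ✓; |SU| = 21.80 ✓; ∠SUN = 122.6° ✓; |UN| = 16.90 ✓; ∠UNC = 149.9° ✓; |NC| = 22.30 ✓; ∠NCM = 137.6° ✓; |CM| = 11.60 ✓; ∠(CM, MD) = 90.00° ✓; |MD| = 15.10 ✗.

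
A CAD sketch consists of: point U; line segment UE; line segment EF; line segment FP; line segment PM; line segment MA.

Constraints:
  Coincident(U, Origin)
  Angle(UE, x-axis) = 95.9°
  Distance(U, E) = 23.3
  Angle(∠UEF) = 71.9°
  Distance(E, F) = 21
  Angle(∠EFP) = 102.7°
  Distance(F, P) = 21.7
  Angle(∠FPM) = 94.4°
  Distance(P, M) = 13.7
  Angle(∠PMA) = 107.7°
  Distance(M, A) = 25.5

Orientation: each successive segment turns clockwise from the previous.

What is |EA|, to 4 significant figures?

4.653

∠FPM = 94.4° gives PM at -175.1° from the x-axis; with |PM| = 13.7, M = (4.670, -4.131). ∠PMA = 107.7° gives MA at 112.6° from the x-axis; with |MA| = 25.5, A = (-5.129, 19.41). Then |EA| = |A − E| = 4.653.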